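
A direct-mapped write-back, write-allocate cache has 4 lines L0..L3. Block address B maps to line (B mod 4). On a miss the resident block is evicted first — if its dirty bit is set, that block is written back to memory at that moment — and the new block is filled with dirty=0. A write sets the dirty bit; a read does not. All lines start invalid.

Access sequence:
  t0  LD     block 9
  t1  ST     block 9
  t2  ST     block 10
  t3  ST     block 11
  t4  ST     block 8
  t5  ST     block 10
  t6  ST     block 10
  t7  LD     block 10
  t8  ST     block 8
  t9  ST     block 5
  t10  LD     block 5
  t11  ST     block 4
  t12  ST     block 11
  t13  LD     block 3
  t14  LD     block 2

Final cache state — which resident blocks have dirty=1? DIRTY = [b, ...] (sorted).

DIRTY = [4, 5]

  0 | R B9 → L1 miss [-]
  1 | W B9 → L1 hit [D]
  2 | W B10 → L2 miss [D]
  3 | W B11 → L3 miss [D]
  4 | W B8 → L0 miss [D]
  5 | W B10 → L2 hit [D]
  6 | W B10 → L2 hit [D]
  7 | R B10 → L2 hit [D]
  8 | W B8 → L0 hit [D]
  9 | W B5 → L1 miss wb→B9 [D]
  10 | R B5 → L1 hit [D]
  11 | W B4 → L0 miss wb→B8 [D]
  12 | W B11 → L3 hit [D]
  13 | R B3 → L3 miss wb→B11 [-]
  14 | R B2 → L2 miss wb→B10 [-]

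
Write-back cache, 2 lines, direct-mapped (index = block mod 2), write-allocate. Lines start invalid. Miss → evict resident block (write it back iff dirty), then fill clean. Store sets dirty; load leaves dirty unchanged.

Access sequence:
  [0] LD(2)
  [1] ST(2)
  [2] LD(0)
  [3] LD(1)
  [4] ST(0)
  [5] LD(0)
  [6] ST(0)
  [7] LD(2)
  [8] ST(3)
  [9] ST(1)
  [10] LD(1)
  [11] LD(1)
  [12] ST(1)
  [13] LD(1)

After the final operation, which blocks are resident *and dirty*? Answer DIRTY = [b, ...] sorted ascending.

DIRTY = [1]

0: R B2 -> L0 miss  d=-]
1: W B2 -> L0 hit  d=D]
2: R B0 -> L0 miss wb->B2  d=-]
3: R B1 -> L1 miss  d=-]
4: W B0 -> L0 hit  d=D]
5: R B0 -> L0 hit  d=D]
6: W B0 -> L0 hit  d=D]
7: R B2 -> L0 miss wb->B0  d=-]
8: W B3 -> L1 miss  d=D]
9: W B1 -> L1 miss wb->B3  d=D]
10: R B1 -> L1 hit  d=D]
11: R B1 -> L1 hit  d=D]
12: W B1 -> L1 hit  d=D]
13: R B1 -> L1 hit  d=D]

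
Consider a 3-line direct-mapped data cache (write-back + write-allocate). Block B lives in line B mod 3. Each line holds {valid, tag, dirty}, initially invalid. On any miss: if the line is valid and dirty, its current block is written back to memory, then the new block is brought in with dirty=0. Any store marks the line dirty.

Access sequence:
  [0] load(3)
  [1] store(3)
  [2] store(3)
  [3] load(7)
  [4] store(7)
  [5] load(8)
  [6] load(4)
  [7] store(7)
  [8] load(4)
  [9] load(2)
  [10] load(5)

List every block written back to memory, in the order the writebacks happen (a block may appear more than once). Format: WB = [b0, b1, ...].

WB = [7, 7]

0: R B3 -> L0 miss  d=-]
1: W B3 -> L0 hit  d=D]
2: W B3 -> L0 hit  d=D]
3: R B7 -> L1 miss  d=-]
4: W B7 -> L1 hit  d=D]
5: R B8 -> L2 miss  d=-]
6: R B4 -> L1 miss wb->B7  d=-]
7: W B7 -> L1 miss  d=D]
8: R B4 -> L1 miss wb->B7  d=-]
9: R B2 -> L2 miss  d=-]
10: R B5 -> L2 miss  d=-]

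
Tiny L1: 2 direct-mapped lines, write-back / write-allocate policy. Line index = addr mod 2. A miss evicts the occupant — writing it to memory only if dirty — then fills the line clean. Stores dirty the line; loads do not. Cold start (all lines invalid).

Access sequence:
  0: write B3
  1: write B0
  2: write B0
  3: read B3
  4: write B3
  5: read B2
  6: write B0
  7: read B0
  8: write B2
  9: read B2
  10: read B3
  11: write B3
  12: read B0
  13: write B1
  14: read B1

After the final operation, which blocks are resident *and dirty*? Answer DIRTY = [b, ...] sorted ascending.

DIRTY = [1]

0: W B3 → L1 miss [D]
1: W B0 → L0 miss [D]
2: W B0 → L0 hit [D]
3: R B3 → L1 hit [D]
4: W B3 → L1 hit [D]
5: R B2 → L0 miss wb→B0 [-]
6: W B0 → L0 miss [D]
7: R B0 → L0 hit [D]
8: W B2 → L0 miss wb→B0 [D]
9: R B2 → L0 hit [D]
10: R B3 → L1 hit [D]
11: W B3 → L1 hit [D]
12: R B0 → L0 miss wb→B2 [-]
13: W B1 → L1 miss wb→B3 [D]
14: R B1 → L1 hit [D]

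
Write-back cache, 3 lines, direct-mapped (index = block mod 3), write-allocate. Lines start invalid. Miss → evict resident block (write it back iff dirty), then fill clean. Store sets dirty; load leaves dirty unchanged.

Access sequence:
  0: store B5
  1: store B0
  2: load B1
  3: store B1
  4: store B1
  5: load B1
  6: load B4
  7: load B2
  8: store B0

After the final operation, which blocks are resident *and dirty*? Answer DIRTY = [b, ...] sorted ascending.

DIRTY = [0]

  0 | W B5 → L2 miss [D]
  1 | W B0 → L0 miss [D]
  2 | R B1 → L1 miss [-]
  3 | W B1 → L1 hit [D]
  4 | W B1 → L1 hit [D]
  5 | R B1 → L1 hit [D]
  6 | R B4 → L1 miss wb→B1 [-]
  7 | R B2 → L2 miss wb→B5 [-]
  8 | W B0 → L0 hit [D]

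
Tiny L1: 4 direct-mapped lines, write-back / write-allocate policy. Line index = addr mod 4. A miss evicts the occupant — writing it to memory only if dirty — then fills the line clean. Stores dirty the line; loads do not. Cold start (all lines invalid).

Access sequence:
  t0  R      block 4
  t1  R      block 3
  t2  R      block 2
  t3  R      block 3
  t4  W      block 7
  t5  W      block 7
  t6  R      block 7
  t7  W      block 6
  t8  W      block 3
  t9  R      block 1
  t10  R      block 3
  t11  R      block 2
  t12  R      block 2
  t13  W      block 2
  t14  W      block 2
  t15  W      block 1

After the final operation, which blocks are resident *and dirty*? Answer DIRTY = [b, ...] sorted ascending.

0: R B4 -> L0 miss  d=-]
1: R B3 -> L3 miss  d=-]
2: R B2 -> L2 miss  d=-]
3: R B3 -> L3 hit  d=-]
4: W B7 -> L3 miss  d=D]
5: W B7 -> L3 hit  d=D]
6: R B7 -> L3 hit  d=D]
7: W B6 -> L2 miss  d=D]
8: W B3 -> L3 miss wb->B7  d=D]
9: R B1 -> L1 miss  d=-]
10: R B3 -> L3 hit  d=D]
11: R B2 -> L2 miss wb->B6  d=-]
12: R B2 -> L2 hit  d=-]
13: W B2 -> L2 hit  d=D]
14: W B2 -> L2 hit  d=D]
15: W B1 -> L1 hit  d=D]

DIRTY = [1, 2, 3]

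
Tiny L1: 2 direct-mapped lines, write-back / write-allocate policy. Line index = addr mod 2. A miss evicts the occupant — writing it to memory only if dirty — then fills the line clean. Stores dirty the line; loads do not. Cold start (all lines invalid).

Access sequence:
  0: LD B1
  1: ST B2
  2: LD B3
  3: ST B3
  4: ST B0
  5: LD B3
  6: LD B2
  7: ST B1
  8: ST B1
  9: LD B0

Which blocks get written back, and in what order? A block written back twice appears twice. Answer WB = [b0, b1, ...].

WB = [2, 0, 3]

0: R B1 → L1 miss [-]
1: W B2 → L0 miss [D]
2: R B3 → L1 miss [-]
3: W B3 → L1 hit [D]
4: W B0 → L0 miss wb→B2 [D]
5: R B3 → L1 hit [D]
6: R B2 → L0 miss wb→B0 [-]
7: W B1 → L1 miss wb→B3 [D]
8: W B1 → L1 hit [D]
9: R B0 → L0 miss [-]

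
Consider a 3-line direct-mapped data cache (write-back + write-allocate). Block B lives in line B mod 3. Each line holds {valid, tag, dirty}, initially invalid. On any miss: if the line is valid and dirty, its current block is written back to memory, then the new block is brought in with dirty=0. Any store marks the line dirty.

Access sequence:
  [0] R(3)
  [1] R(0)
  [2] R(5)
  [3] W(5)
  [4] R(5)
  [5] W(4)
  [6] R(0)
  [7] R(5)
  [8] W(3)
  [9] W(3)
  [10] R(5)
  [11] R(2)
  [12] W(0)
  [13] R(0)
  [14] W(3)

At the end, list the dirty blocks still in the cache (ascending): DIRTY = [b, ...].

DIRTY = [3, 4]

0: R B3 -> L0 miss  d=-]
1: R B0 -> L0 miss  d=-]
2: R B5 -> L2 miss  d=-]
3: W B5 -> L2 hit  d=D]
4: R B5 -> L2 hit  d=D]
5: W B4 -> L1 miss  d=D]
6: R B0 -> L0 hit  d=-]
7: R B5 -> L2 hit  d=D]
8: W B3 -> L0 miss  d=D]
9: W B3 -> L0 hit  d=D]
10: R B5 -> L2 hit  d=D]
11: R B2 -> L2 miss wb->B5  d=-]
12: W B0 -> L0 miss wb->B3  d=D]
13: R B0 -> L0 hit  d=D]
14: W B3 -> L0 miss wb->B0  d=D]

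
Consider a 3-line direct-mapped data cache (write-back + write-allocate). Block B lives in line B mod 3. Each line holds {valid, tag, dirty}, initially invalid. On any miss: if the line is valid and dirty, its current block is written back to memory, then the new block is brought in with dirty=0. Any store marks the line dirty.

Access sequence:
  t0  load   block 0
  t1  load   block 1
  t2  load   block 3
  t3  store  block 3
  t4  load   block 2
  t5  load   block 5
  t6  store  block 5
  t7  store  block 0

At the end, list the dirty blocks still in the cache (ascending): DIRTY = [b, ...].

0: R B0 -> L0 miss  d=-]
1: R B1 -> L1 miss  d=-]
2: R B3 -> L0 miss  d=-]
3: W B3 -> L0 hit  d=D]
4: R B2 -> L2 miss  d=-]
5: R B5 -> L2 miss  d=-]
6: W B5 -> L2 hit  d=D]
7: W B0 -> L0 miss wb->B3  d=D]

DIRTY = [0, 5]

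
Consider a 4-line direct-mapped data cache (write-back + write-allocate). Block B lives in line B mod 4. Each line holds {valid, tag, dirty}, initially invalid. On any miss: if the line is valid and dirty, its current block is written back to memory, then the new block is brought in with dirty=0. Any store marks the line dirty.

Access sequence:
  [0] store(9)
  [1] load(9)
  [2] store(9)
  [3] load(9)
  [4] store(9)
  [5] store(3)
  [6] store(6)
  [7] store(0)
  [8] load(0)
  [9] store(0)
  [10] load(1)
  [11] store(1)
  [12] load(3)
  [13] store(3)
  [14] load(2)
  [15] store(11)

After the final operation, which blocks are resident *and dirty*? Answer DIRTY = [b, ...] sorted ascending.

0: W B9 → L1 miss [D]
1: R B9 → L1 hit [D]
2: W B9 → L1 hit [D]
3: R B9 → L1 hit [D]
4: W B9 → L1 hit [D]
5: W B3 → L3 miss [D]
6: W B6 → L2 miss [D]
7: W B0 → L0 miss [D]
8: R B0 → L0 hit [D]
9: W B0 → L0 hit [D]
10: R B1 → L1 miss wb→B9 [-]
11: W B1 → L1 hit [D]
12: R B3 → L3 hit [D]
13: W B3 → L3 hit [D]
14: R B2 → L2 miss wb→B6 [-]
15: W B11 → L3 miss wb→B3 [D]

DIRTY = [0, 1, 11]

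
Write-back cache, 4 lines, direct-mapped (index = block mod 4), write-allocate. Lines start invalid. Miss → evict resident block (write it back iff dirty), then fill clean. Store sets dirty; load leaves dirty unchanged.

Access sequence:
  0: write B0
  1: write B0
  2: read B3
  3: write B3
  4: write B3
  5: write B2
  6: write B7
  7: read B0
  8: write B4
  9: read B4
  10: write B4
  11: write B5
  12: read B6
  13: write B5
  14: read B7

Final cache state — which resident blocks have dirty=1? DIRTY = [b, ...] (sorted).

DIRTY = [4, 5, 7]

  0 | W B0 → L0 miss [D]
  1 | W B0 → L0 hit [D]
  2 | R B3 → L3 miss [-]
  3 | W B3 → L3 hit [D]
  4 | W B3 → L3 hit [D]
  5 | W B2 → L2 miss [D]
  6 | W B7 → L3 miss wb→B3 [D]
  7 | R B0 → L0 hit [D]
  8 | W B4 → L0 miss wb→B0 [D]
  9 | R B4 → L0 hit [D]
  10 | W B4 → L0 hit [D]
  11 | W B5 → L1 miss [D]
  12 | R B6 → L2 miss wb→B2 [-]
  13 | W B5 → L1 hit [D]
  14 | R B7 → L3 hit [D]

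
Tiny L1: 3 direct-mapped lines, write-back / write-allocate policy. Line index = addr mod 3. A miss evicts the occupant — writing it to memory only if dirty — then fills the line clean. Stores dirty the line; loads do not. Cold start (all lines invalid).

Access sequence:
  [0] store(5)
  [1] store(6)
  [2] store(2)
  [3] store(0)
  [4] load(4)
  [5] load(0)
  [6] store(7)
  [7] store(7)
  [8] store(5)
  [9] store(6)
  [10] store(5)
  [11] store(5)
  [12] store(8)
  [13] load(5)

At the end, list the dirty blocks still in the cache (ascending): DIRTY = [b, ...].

DIRTY = [6, 7]

0: W B5 -> L2 miss  d=D]
1: W B6 -> L0 miss  d=D]
2: W B2 -> L2 miss wb->B5  d=D]
3: W B0 -> L0 miss wb->B6  d=D]
4: R B4 -> L1 miss  d=-]
5: R B0 -> L0 hit  d=D]
6: W B7 -> L1 miss  d=D]
7: W B7 -> L1 hit  d=D]
8: W B5 -> L2 miss wb->B2  d=D]
9: W B6 -> L0 miss wb->B0  d=D]
10: W B5 -> L2 hit  d=D]
11: W B5 -> L2 hit  d=D]
12: W B8 -> L2 miss wb->B5  d=D]
13: R B5 -> L2 miss wb->B8  d=-]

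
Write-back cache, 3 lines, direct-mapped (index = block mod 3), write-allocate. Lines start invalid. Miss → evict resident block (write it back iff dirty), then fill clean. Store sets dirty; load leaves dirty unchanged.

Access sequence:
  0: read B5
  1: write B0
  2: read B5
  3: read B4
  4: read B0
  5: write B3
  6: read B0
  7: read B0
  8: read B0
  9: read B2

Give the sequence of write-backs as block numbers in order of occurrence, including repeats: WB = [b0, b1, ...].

WB = [0, 3]

0: R B5 -> L2 miss  d=-]
1: W B0 -> L0 miss  d=D]
2: R B5 -> L2 hit  d=-]
3: R B4 -> L1 miss  d=-]
4: R B0 -> L0 hit  d=D]
5: W B3 -> L0 miss wb->B0  d=D]
6: R B0 -> L0 miss wb->B3  d=-]
7: R B0 -> L0 hit  d=-]
8: R B0 -> L0 hit  d=-]
9: R B2 -> L2 miss  d=-]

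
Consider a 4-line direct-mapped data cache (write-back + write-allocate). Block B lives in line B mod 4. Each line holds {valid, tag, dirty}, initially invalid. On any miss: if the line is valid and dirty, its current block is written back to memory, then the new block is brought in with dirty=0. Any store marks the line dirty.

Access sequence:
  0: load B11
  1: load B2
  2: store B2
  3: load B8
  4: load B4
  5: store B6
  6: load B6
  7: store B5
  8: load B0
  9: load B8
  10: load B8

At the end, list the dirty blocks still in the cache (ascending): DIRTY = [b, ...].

0: R B11 -> L3 miss  d=-]
1: R B2 -> L2 miss  d=-]
2: W B2 -> L2 hit  d=D]
3: R B8 -> L0 miss  d=-]
4: R B4 -> L0 miss  d=-]
5: W B6 -> L2 miss wb->B2  d=D]
6: R B6 -> L2 hit  d=D]
7: W B5 -> L1 miss  d=D]
8: R B0 -> L0 miss  d=-]
9: R B8 -> L0 miss  d=-]
10: R B8 -> L0 hit  d=-]

DIRTY = [5, 6]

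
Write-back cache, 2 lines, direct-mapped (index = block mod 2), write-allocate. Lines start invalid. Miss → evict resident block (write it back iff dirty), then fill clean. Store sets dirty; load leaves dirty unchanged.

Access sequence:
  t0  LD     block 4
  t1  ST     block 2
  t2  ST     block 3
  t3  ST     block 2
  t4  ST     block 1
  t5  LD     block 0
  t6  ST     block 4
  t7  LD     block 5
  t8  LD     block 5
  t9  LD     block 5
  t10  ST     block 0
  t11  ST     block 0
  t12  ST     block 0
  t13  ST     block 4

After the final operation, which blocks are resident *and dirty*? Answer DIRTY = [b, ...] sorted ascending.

0: R B4 → L0 miss [-]
1: W B2 → L0 miss [D]
2: W B3 → L1 miss [D]
3: W B2 → L0 hit [D]
4: W B1 → L1 miss wb→B3 [D]
5: R B0 → L0 miss wb→B2 [-]
6: W B4 → L0 miss [D]
7: R B5 → L1 miss wb→B1 [-]
8: R B5 → L1 hit [-]
9: R B5 → L1 hit [-]
10: W B0 → L0 miss wb→B4 [D]
11: W B0 → L0 hit [D]
12: W B0 → L0 hit [D]
13: W B4 → L0 miss wb→B0 [D]

DIRTY = [4]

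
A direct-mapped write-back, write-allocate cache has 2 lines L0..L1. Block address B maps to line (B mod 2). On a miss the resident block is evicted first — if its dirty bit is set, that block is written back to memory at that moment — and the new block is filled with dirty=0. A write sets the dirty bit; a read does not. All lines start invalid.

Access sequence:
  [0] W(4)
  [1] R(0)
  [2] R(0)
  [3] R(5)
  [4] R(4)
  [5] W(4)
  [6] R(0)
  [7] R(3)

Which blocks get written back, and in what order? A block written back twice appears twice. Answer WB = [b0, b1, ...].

WB = [4, 4]

0: W B4 → L0 miss [D]
1: R B0 → L0 miss wb→B4 [-]
2: R B0 → L0 hit [-]
3: R B5 → L1 miss [-]
4: R B4 → L0 miss [-]
5: W B4 → L0 hit [D]
6: R B0 → L0 miss wb→B4 [-]
7: R B3 → L1 miss [-]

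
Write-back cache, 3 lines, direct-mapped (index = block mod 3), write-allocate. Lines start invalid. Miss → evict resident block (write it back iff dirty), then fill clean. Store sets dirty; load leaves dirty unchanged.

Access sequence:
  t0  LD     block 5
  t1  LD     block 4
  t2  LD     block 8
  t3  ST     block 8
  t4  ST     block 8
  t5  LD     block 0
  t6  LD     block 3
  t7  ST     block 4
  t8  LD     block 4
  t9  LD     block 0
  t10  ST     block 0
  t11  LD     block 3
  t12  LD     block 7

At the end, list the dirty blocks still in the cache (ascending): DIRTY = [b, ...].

DIRTY = [8]

0: R B5 → L2 miss [-]
1: R B4 → L1 miss [-]
2: R B8 → L2 miss [-]
3: W B8 → L2 hit [D]
4: W B8 → L2 hit [D]
5: R B0 → L0 miss [-]
6: R B3 → L0 miss [-]
7: W B4 → L1 hit [D]
8: R B4 → L1 hit [D]
9: R B0 → L0 miss [-]
10: W B0 → L0 hit [D]
11: R B3 → L0 miss wb→B0 [-]
12: R B7 → L1 miss wb→B4 [-]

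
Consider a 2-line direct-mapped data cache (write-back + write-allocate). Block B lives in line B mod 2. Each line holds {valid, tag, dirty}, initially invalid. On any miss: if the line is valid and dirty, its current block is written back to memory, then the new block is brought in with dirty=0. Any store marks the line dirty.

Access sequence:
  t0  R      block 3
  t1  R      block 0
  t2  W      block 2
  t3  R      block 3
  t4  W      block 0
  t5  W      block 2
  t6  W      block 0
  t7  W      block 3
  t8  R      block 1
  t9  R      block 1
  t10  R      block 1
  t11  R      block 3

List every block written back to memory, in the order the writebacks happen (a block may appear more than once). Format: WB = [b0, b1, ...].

  0 | R B3 → L1 miss [-]
  1 | R B0 → L0 miss [-]
  2 | W B2 → L0 miss [D]
  3 | R B3 → L1 hit [-]
  4 | W B0 → L0 miss wb→B2 [D]
  5 | W B2 → L0 miss wb→B0 [D]
  6 | W B0 → L0 miss wb→B2 [D]
  7 | W B3 → L1 hit [D]
  8 | R B1 → L1 miss wb→B3 [-]
  9 | R B1 → L1 hit [-]
  10 | R B1 → L1 hit [-]
  11 | R B3 → L1 miss [-]

WB = [2, 0, 2, 3]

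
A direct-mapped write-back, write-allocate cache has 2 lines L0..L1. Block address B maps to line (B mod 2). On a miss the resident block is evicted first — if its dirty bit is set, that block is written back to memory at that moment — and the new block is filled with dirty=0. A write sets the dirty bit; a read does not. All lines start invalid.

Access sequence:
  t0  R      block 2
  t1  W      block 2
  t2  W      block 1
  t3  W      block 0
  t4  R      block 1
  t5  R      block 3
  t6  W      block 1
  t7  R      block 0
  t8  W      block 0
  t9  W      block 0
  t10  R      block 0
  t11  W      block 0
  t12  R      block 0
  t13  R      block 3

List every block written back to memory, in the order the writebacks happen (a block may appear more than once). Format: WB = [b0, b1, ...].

0: R B2 → L0 miss [-]
1: W B2 → L0 hit [D]
2: W B1 → L1 miss [D]
3: W B0 → L0 miss wb→B2 [D]
4: R B1 → L1 hit [D]
5: R B3 → L1 miss wb→B1 [-]
6: W B1 → L1 miss [D]
7: R B0 → L0 hit [D]
8: W B0 → L0 hit [D]
9: W B0 → L0 hit [D]
10: R B0 → L0 hit [D]
11: W B0 → L0 hit [D]
12: R B0 → L0 hit [D]
13: R B3 → L1 miss wb→B1 [-]

WB = [2, 1, 1]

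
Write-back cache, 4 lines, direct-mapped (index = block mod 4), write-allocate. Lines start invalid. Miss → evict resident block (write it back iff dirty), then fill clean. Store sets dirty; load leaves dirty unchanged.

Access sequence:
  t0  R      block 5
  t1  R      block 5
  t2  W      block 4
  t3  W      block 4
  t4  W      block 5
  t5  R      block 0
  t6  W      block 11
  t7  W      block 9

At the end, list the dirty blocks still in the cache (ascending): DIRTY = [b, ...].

DIRTY = [9, 11]

0: R B5 → L1 miss [-]
1: R B5 → L1 hit [-]
2: W B4 → L0 miss [D]
3: W B4 → L0 hit [D]
4: W B5 → L1 hit [D]
5: R B0 → L0 miss wb→B4 [-]
6: W B11 → L3 miss [D]
7: W B9 → L1 miss wb→B5 [D]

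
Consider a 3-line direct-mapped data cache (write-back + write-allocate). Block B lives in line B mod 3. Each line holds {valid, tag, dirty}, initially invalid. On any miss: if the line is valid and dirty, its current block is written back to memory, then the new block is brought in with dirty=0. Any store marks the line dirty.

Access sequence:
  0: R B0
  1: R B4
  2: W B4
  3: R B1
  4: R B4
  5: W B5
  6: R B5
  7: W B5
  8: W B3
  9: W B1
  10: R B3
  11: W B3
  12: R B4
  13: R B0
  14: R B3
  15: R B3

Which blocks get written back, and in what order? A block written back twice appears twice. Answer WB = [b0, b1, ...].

0: R B0 → L0 miss [-]
1: R B4 → L1 miss [-]
2: W B4 → L1 hit [D]
3: R B1 → L1 miss wb→B4 [-]
4: R B4 → L1 miss [-]
5: W B5 → L2 miss [D]
6: R B5 → L2 hit [D]
7: W B5 → L2 hit [D]
8: W B3 → L0 miss [D]
9: W B1 → L1 miss [D]
10: R B3 → L0 hit [D]
11: W B3 → L0 hit [D]
12: R B4 → L1 miss wb→B1 [-]
13: R B0 → L0 miss wb→B3 [-]
14: R B3 → L0 miss [-]
15: R B3 → L0 hit [-]

WB = [4, 1, 3]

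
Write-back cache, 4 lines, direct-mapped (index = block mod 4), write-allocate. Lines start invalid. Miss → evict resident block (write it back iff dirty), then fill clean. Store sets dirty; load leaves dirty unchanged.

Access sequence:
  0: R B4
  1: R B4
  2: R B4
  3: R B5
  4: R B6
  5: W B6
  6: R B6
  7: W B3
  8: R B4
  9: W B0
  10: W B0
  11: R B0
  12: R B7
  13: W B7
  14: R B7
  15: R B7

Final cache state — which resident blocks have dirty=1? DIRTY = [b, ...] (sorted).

DIRTY = [0, 6, 7]

  0 | R B4 → L0 miss [-]
  1 | R B4 → L0 hit [-]
  2 | R B4 → L0 hit [-]
  3 | R B5 → L1 miss [-]
  4 | R B6 → L2 miss [-]
  5 | W B6 → L2 hit [D]
  6 | R B6 → L2 hit [D]
  7 | W B3 → L3 miss [D]
  8 | R B4 → L0 hit [-]
  9 | W B0 → L0 miss [D]
  10 | W B0 → L0 hit [D]
  11 | R B0 → L0 hit [D]
  12 | R B7 → L3 miss wb→B3 [-]
  13 | W B7 → L3 hit [D]
  14 | R B7 → L3 hit [D]
  15 | R B7 → L3 hit [D]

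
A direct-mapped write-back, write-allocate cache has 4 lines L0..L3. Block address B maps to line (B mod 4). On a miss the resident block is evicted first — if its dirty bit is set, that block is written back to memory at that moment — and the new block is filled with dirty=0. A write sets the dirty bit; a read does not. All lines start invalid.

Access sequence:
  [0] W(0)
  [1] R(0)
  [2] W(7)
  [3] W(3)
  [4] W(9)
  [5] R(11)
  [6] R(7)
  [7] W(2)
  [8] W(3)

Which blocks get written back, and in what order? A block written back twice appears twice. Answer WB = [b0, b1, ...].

WB = [7, 3]

  0 | W B0 → L0 miss [D]
  1 | R B0 → L0 hit [D]
  2 | W B7 → L3 miss [D]
  3 | W B3 → L3 miss wb→B7 [D]
  4 | W B9 → L1 miss [D]
  5 | R B11 → L3 miss wb→B3 [-]
  6 | R B7 → L3 miss [-]
  7 | W B2 → L2 miss [D]
  8 | W B3 → L3 miss [D]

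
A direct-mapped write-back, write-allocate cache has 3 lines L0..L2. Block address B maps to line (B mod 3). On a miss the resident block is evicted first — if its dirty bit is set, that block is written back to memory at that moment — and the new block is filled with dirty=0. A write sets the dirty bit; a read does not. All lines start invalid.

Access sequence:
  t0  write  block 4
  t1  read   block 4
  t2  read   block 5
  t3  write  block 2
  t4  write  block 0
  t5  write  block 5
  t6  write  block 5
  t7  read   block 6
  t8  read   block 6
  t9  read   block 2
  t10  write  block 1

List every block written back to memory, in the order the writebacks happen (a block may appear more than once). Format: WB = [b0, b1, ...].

0: W B4 -> L1 miss  d=D]
1: R B4 -> L1 hit  d=D]
2: R B5 -> L2 miss  d=-]
3: W B2 -> L2 miss  d=D]
4: W B0 -> L0 miss  d=D]
5: W B5 -> L2 miss wb->B2  d=D]
6: W B5 -> L2 hit  d=D]
7: R B6 -> L0 miss wb->B0  d=-]
8: R B6 -> L0 hit  d=-]
9: R B2 -> L2 miss wb->B5  d=-]
10: W B1 -> L1 miss wb->B4  d=D]

WB = [2, 0, 5, 4]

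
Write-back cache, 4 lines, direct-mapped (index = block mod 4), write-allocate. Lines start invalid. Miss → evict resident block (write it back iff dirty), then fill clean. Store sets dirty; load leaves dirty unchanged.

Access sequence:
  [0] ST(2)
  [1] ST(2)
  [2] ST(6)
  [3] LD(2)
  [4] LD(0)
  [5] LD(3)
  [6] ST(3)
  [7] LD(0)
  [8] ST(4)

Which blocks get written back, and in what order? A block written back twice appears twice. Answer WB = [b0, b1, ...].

0: W B2 -> L2 miss  d=D]
1: W B2 -> L2 hit  d=D]
2: W B6 -> L2 miss wb->B2  d=D]
3: R B2 -> L2 miss wb->B6  d=-]
4: R B0 -> L0 miss  d=-]
5: R B3 -> L3 miss  d=-]
6: W B3 -> L3 hit  d=D]
7: R B0 -> L0 hit  d=-]
8: W B4 -> L0 miss  d=D]

WB = [2, 6]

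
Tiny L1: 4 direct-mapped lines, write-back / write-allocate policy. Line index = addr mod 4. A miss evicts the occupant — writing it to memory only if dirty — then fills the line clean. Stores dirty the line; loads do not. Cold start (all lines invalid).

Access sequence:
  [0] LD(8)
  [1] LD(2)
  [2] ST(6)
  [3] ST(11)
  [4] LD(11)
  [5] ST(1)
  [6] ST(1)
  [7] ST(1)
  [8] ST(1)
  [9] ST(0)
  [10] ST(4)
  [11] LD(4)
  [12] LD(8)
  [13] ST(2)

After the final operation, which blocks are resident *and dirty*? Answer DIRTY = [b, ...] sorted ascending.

0: R B8 -> L0 miss  d=-]
1: R B2 -> L2 miss  d=-]
2: W B6 -> L2 miss  d=D]
3: W B11 -> L3 miss  d=D]
4: R B11 -> L3 hit  d=D]
5: W B1 -> L1 miss  d=D]
6: W B1 -> L1 hit  d=D]
7: W B1 -> L1 hit  d=D]
8: W B1 -> L1 hit  d=D]
9: W B0 -> L0 miss  d=D]
10: W B4 -> L0 miss wb->B0  d=D]
11: R B4 -> L0 hit  d=D]
12: R B8 -> L0 miss wb->B4  d=-]
13: W B2 -> L2 miss wb->B6  d=D]

DIRTY = [1, 2, 11]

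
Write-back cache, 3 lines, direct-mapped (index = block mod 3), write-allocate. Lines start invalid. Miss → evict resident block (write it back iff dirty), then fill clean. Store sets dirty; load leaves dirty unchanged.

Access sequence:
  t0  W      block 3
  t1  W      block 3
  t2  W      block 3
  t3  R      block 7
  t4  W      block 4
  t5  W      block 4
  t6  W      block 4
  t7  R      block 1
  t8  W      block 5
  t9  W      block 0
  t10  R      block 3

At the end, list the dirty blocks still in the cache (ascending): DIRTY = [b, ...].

DIRTY = [5]

0: W B3 → L0 miss [D]
1: W B3 → L0 hit [D]
2: W B3 → L0 hit [D]
3: R B7 → L1 miss [-]
4: W B4 → L1 miss [D]
5: W B4 → L1 hit [D]
6: W B4 → L1 hit [D]
7: R B1 → L1 miss wb→B4 [-]
8: W B5 → L2 miss [D]
9: W B0 → L0 miss wb→B3 [D]
10: R B3 → L0 miss wb→B0 [-]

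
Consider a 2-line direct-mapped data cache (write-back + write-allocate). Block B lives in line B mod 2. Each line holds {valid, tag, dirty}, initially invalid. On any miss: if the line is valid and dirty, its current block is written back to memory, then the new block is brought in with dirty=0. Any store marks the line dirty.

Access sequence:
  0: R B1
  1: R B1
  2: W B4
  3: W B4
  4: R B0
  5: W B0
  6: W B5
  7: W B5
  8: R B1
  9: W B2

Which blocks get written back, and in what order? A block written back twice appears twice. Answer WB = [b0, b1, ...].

0: R B1 → L1 miss [-]
1: R B1 → L1 hit [-]
2: W B4 → L0 miss [D]
3: W B4 → L0 hit [D]
4: R B0 → L0 miss wb→B4 [-]
5: W B0 → L0 hit [D]
6: W B5 → L1 miss [D]
7: W B5 → L1 hit [D]
8: R B1 → L1 miss wb→B5 [-]
9: W B2 → L0 miss wb→B0 [D]

WB = [4, 5, 0]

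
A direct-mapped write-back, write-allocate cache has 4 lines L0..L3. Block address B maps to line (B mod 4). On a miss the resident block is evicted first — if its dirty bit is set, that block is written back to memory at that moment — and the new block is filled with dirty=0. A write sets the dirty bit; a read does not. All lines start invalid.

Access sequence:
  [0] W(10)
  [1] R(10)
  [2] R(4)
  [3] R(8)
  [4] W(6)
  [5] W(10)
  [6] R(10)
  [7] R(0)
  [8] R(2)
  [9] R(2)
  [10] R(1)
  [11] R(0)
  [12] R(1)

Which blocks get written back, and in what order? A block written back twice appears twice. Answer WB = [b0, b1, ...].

WB = [10, 6, 10]

0: W B10 -> L2 miss  d=D]
1: R B10 -> L2 hit  d=D]
2: R B4 -> L0 miss  d=-]
3: R B8 -> L0 miss  d=-]
4: W B6 -> L2 miss wb->B10  d=D]
5: W B10 -> L2 miss wb->B6  d=D]
6: R B10 -> L2 hit  d=D]
7: R B0 -> L0 miss  d=-]
8: R B2 -> L2 miss wb->B10  d=-]
9: R B2 -> L2 hit  d=-]
10: R B1 -> L1 miss  d=-]
11: R B0 -> L0 hit  d=-]
12: R B1 -> L1 hit  d=-]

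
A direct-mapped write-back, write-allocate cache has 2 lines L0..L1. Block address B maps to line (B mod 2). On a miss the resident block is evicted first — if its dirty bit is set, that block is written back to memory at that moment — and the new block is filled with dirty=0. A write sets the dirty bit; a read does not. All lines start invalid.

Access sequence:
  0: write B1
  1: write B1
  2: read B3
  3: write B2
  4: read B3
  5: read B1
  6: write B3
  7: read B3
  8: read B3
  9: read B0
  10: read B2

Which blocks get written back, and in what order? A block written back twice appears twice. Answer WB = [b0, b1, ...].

WB = [1, 2]

0: W B1 → L1 miss [D]
1: W B1 → L1 hit [D]
2: R B3 → L1 miss wb→B1 [-]
3: W B2 → L0 miss [D]
4: R B3 → L1 hit [-]
5: R B1 → L1 miss [-]
6: W B3 → L1 miss [D]
7: R B3 → L1 hit [D]
8: R B3 → L1 hit [D]
9: R B0 → L0 miss wb→B2 [-]
10: R B2 → L0 miss [-]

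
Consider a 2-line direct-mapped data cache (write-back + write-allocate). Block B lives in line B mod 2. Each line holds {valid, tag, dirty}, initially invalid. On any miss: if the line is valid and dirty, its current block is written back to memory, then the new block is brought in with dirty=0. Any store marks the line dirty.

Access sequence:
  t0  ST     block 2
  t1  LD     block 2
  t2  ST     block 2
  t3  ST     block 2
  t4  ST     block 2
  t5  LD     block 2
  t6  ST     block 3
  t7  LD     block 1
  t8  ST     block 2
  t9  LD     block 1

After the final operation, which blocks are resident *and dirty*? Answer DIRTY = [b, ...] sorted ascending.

0: W B2 → L0 miss [D]
1: R B2 → L0 hit [D]
2: W B2 → L0 hit [D]
3: W B2 → L0 hit [D]
4: W B2 → L0 hit [D]
5: R B2 → L0 hit [D]
6: W B3 → L1 miss [D]
7: R B1 → L1 miss wb→B3 [-]
8: W B2 → L0 hit [D]
9: R B1 → L1 hit [-]

DIRTY = [2]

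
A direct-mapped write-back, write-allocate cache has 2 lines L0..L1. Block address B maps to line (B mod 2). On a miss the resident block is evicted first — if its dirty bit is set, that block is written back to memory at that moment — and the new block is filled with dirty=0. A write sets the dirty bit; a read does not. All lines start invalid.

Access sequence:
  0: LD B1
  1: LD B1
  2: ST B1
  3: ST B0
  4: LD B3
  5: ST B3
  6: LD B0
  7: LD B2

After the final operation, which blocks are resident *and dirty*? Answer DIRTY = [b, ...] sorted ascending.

0: R B1 → L1 miss [-]
1: R B1 → L1 hit [-]
2: W B1 → L1 hit [D]
3: W B0 → L0 miss [D]
4: R B3 → L1 miss wb→B1 [-]
5: W B3 → L1 hit [D]
6: R B0 → L0 hit [D]
7: R B2 → L0 miss wb→B0 [-]

DIRTY = [3]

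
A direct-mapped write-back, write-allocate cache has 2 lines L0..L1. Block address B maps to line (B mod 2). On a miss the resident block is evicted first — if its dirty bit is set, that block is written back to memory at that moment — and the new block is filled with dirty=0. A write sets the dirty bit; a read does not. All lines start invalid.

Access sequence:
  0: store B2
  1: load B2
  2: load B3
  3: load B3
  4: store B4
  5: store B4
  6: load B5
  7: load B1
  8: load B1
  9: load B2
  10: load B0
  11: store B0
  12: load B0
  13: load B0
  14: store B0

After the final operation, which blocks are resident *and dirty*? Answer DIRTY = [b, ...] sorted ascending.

DIRTY = [0]

0: W B2 -> L0 miss  d=D]
1: R B2 -> L0 hit  d=D]
2: R B3 -> L1 miss  d=-]
3: R B3 -> L1 hit  d=-]
4: W B4 -> L0 miss wb->B2  d=D]
5: W B4 -> L0 hit  d=D]
6: R B5 -> L1 miss  d=-]
7: R B1 -> L1 miss  d=-]
8: R B1 -> L1 hit  d=-]
9: R B2 -> L0 miss wb->B4  d=-]
10: R B0 -> L0 miss  d=-]
11: W B0 -> L0 hit  d=D]
12: R B0 -> L0 hit  d=D]
13: R B0 -> L0 hit  d=D]
14: W B0 -> L0 hit  d=D]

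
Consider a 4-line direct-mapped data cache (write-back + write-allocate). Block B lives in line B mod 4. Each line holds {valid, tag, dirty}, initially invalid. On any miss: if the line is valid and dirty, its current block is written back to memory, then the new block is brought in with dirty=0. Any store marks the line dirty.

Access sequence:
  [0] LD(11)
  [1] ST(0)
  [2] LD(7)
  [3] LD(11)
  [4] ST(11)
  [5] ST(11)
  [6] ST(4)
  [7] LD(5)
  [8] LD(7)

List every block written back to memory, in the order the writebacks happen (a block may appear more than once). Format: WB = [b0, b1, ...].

0: R B11 → L3 miss [-]
1: W B0 → L0 miss [D]
2: R B7 → L3 miss [-]
3: R B11 → L3 miss [-]
4: W B11 → L3 hit [D]
5: W B11 → L3 hit [D]
6: W B4 → L0 miss wb→B0 [D]
7: R B5 → L1 miss [-]
8: R B7 → L3 miss wb→B11 [-]

WB = [0, 11]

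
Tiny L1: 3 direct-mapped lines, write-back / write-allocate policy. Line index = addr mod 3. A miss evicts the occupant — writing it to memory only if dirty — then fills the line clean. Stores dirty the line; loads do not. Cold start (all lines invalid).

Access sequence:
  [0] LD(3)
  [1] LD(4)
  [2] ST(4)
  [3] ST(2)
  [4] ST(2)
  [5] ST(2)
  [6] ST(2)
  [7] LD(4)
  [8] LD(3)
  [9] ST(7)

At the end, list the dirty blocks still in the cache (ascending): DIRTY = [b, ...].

DIRTY = [2, 7]

0: R B3 → L0 miss [-]
1: R B4 → L1 miss [-]
2: W B4 → L1 hit [D]
3: W B2 → L2 miss [D]
4: W B2 → L2 hit [D]
5: W B2 → L2 hit [D]
6: W B2 → L2 hit [D]
7: R B4 → L1 hit [D]
8: R B3 → L0 hit [-]
9: W B7 → L1 miss wb→B4 [D]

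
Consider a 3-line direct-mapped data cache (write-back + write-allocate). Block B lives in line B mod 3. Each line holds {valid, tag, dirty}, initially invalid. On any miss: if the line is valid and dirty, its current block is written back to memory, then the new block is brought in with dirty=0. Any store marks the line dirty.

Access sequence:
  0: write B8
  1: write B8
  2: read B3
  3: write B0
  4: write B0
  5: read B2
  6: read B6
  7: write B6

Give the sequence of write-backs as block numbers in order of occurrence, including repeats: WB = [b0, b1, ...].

0: W B8 → L2 miss [D]
1: W B8 → L2 hit [D]
2: R B3 → L0 miss [-]
3: W B0 → L0 miss [D]
4: W B0 → L0 hit [D]
5: R B2 → L2 miss wb→B8 [-]
6: R B6 → L0 miss wb→B0 [-]
7: W B6 → L0 hit [D]

WB = [8, 0]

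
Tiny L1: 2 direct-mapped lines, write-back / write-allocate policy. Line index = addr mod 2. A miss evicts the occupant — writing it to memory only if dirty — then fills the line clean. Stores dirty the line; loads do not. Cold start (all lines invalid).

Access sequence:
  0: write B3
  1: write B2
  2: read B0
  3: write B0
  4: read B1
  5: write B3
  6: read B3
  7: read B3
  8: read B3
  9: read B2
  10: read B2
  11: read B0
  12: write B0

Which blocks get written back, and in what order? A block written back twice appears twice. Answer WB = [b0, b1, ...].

WB = [2, 3, 0]

0: W B3 → L1 miss [D]
1: W B2 → L0 miss [D]
2: R B0 → L0 miss wb→B2 [-]
3: W B0 → L0 hit [D]
4: R B1 → L1 miss wb→B3 [-]
5: W B3 → L1 miss [D]
6: R B3 → L1 hit [D]
7: R B3 → L1 hit [D]
8: R B3 → L1 hit [D]
9: R B2 → L0 miss wb→B0 [-]
10: R B2 → L0 hit [-]
11: R B0 → L0 miss [-]
12: W B0 → L0 hit [D]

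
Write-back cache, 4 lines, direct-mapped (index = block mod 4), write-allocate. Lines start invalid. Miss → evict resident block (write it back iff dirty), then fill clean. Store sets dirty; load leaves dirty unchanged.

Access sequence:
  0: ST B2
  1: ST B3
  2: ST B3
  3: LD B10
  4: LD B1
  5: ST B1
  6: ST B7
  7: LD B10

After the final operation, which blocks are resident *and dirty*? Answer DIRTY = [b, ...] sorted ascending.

0: W B2 -> L2 miss  d=D]
1: W B3 -> L3 miss  d=D]
2: W B3 -> L3 hit  d=D]
3: R B10 -> L2 miss wb->B2  d=-]
4: R B1 -> L1 miss  d=-]
5: W B1 -> L1 hit  d=D]
6: W B7 -> L3 miss wb->B3  d=D]
7: R B10 -> L2 hit  d=-]

DIRTY = [1, 7]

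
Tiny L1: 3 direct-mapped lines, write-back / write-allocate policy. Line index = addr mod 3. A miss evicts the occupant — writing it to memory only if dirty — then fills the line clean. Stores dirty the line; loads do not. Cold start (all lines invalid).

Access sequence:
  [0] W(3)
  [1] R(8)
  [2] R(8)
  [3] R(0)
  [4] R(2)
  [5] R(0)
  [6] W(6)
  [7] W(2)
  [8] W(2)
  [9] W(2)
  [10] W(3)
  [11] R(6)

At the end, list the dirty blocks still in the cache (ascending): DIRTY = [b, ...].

DIRTY = [2]

0: W B3 -> L0 miss  d=D]
1: R B8 -> L2 miss  d=-]
2: R B8 -> L2 hit  d=-]
3: R B0 -> L0 miss wb->B3  d=-]
4: R B2 -> L2 miss  d=-]
5: R B0 -> L0 hit  d=-]
6: W B6 -> L0 miss  d=D]
7: W B2 -> L2 hit  d=D]
8: W B2 -> L2 hit  d=D]
9: W B2 -> L2 hit  d=D]
10: W B3 -> L0 miss wb->B6  d=D]
11: R B6 -> L0 miss wb->B3  d=-]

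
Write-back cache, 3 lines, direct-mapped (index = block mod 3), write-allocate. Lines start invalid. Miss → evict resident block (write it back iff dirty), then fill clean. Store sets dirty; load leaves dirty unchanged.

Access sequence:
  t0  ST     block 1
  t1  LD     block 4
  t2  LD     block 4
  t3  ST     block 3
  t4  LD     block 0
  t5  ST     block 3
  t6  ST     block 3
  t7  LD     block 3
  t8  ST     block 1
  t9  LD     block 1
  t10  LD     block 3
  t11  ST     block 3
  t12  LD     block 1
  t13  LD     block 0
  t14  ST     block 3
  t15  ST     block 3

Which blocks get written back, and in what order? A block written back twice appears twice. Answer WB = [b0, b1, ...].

  0 | W B1 → L1 miss [D]
  1 | R B4 → L1 miss wb→B1 [-]
  2 | R B4 → L1 hit [-]
  3 | W B3 → L0 miss [D]
  4 | R B0 → L0 miss wb→B3 [-]
  5 | W B3 → L0 miss [D]
  6 | W B3 → L0 hit [D]
  7 | R B3 → L0 hit [D]
  8 | W B1 → L1 miss [D]
  9 | R B1 → L1 hit [D]
  10 | R B3 → L0 hit [D]
  11 | W B3 → L0 hit [D]
  12 | R B1 → L1 hit [D]
  13 | R B0 → L0 miss wb→B3 [-]
  14 | W B3 → L0 miss [D]
  15 | W B3 → L0 hit [D]

WB = [1, 3, 3]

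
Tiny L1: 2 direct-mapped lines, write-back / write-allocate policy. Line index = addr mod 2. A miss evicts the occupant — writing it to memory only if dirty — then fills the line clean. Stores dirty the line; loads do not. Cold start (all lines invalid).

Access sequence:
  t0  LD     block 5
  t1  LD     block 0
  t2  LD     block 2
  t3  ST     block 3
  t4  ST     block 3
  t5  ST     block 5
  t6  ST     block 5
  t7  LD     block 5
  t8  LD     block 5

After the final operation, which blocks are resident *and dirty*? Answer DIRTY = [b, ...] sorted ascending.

0: R B5 → L1 miss [-]
1: R B0 → L0 miss [-]
2: R B2 → L0 miss [-]
3: W B3 → L1 miss [D]
4: W B3 → L1 hit [D]
5: W B5 → L1 miss wb→B3 [D]
6: W B5 → L1 hit [D]
7: R B5 → L1 hit [D]
8: R B5 → L1 hit [D]

DIRTY = [5]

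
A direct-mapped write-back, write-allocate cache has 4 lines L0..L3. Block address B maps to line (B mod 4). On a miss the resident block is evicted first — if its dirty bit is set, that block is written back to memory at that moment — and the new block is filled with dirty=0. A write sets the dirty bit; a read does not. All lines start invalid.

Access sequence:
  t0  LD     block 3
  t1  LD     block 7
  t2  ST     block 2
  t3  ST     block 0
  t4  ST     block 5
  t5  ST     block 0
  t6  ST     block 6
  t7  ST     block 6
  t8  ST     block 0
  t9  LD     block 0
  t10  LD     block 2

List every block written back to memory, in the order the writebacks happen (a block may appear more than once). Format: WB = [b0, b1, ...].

WB = [2, 6]

0: R B3 → L3 miss [-]
1: R B7 → L3 miss [-]
2: W B2 → L2 miss [D]
3: W B0 → L0 miss [D]
4: W B5 → L1 miss [D]
5: W B0 → L0 hit [D]
6: W B6 → L2 miss wb→B2 [D]
7: W B6 → L2 hit [D]
8: W B0 → L0 hit [D]
9: R B0 → L0 hit [D]
10: R B2 → L2 miss wb→B6 [-]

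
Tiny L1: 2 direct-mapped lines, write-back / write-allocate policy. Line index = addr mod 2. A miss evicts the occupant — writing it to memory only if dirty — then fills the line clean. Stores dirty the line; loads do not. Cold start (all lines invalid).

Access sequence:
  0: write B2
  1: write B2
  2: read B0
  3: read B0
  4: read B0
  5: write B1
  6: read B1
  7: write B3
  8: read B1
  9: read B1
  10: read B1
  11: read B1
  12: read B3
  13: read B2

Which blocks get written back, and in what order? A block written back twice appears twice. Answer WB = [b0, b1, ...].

0: W B2 → L0 miss [D]
1: W B2 → L0 hit [D]
2: R B0 → L0 miss wb→B2 [-]
3: R B0 → L0 hit [-]
4: R B0 → L0 hit [-]
5: W B1 → L1 miss [D]
6: R B1 → L1 hit [D]
7: W B3 → L1 miss wb→B1 [D]
8: R B1 → L1 miss wb→B3 [-]
9: R B1 → L1 hit [-]
10: R B1 → L1 hit [-]
11: R B1 → L1 hit [-]
12: R B3 → L1 miss [-]
13: R B2 → L0 miss [-]

WB = [2, 1, 3]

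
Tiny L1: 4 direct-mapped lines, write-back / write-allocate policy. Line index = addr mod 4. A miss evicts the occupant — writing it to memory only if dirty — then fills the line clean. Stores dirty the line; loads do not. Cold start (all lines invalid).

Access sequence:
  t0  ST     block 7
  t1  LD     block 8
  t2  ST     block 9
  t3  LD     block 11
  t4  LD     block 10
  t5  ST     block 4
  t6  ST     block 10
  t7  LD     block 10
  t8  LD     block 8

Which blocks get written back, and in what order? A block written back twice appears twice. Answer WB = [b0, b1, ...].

0: W B7 → L3 miss [D]
1: R B8 → L0 miss [-]
2: W B9 → L1 miss [D]
3: R B11 → L3 miss wb→B7 [-]
4: R B10 → L2 miss [-]
5: W B4 → L0 miss [D]
6: W B10 → L2 hit [D]
7: R B10 → L2 hit [D]
8: R B8 → L0 miss wb→B4 [-]

WB = [7, 4]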